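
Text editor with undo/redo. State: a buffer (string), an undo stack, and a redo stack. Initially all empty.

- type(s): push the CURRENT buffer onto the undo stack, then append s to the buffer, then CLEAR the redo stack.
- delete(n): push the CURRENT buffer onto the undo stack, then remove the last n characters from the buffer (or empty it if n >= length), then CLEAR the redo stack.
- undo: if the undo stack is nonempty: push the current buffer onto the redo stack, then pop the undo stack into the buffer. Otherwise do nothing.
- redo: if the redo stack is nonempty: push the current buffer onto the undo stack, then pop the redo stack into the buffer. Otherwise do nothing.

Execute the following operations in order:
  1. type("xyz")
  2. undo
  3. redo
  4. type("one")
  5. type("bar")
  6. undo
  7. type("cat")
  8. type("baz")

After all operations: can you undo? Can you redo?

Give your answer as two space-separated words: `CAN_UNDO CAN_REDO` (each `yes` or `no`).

Answer: yes no

Derivation:
After op 1 (type): buf='xyz' undo_depth=1 redo_depth=0
After op 2 (undo): buf='(empty)' undo_depth=0 redo_depth=1
After op 3 (redo): buf='xyz' undo_depth=1 redo_depth=0
After op 4 (type): buf='xyzone' undo_depth=2 redo_depth=0
After op 5 (type): buf='xyzonebar' undo_depth=3 redo_depth=0
After op 6 (undo): buf='xyzone' undo_depth=2 redo_depth=1
After op 7 (type): buf='xyzonecat' undo_depth=3 redo_depth=0
After op 8 (type): buf='xyzonecatbaz' undo_depth=4 redo_depth=0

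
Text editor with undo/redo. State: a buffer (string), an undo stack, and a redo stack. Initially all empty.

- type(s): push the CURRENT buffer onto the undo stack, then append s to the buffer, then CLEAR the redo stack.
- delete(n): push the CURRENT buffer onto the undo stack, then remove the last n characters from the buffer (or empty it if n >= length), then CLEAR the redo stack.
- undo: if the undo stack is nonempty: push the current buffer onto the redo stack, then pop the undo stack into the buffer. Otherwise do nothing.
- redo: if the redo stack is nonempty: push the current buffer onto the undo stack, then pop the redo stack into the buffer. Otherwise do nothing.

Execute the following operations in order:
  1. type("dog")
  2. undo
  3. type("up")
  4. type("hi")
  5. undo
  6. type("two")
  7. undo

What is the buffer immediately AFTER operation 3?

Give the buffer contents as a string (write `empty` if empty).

Answer: up

Derivation:
After op 1 (type): buf='dog' undo_depth=1 redo_depth=0
After op 2 (undo): buf='(empty)' undo_depth=0 redo_depth=1
After op 3 (type): buf='up' undo_depth=1 redo_depth=0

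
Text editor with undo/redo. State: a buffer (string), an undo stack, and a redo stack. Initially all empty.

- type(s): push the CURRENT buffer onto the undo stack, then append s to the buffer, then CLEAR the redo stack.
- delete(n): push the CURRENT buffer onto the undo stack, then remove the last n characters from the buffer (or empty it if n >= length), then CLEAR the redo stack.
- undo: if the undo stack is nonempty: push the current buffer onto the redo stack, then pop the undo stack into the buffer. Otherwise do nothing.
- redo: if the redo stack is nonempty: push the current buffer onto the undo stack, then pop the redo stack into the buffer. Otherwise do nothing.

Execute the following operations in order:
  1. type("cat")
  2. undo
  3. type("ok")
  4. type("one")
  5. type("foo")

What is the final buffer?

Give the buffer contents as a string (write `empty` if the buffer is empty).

Answer: okonefoo

Derivation:
After op 1 (type): buf='cat' undo_depth=1 redo_depth=0
After op 2 (undo): buf='(empty)' undo_depth=0 redo_depth=1
After op 3 (type): buf='ok' undo_depth=1 redo_depth=0
After op 4 (type): buf='okone' undo_depth=2 redo_depth=0
After op 5 (type): buf='okonefoo' undo_depth=3 redo_depth=0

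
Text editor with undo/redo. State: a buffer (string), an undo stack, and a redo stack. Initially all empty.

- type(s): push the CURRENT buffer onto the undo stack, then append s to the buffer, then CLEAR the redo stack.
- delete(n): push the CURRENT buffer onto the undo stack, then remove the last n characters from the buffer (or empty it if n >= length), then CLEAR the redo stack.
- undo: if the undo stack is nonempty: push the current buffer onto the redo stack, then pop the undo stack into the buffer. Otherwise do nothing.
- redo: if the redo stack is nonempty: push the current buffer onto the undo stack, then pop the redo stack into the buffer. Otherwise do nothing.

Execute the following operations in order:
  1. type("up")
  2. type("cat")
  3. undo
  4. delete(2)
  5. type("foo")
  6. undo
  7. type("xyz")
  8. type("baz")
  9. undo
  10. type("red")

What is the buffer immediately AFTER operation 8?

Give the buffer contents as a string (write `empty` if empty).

After op 1 (type): buf='up' undo_depth=1 redo_depth=0
After op 2 (type): buf='upcat' undo_depth=2 redo_depth=0
After op 3 (undo): buf='up' undo_depth=1 redo_depth=1
After op 4 (delete): buf='(empty)' undo_depth=2 redo_depth=0
After op 5 (type): buf='foo' undo_depth=3 redo_depth=0
After op 6 (undo): buf='(empty)' undo_depth=2 redo_depth=1
After op 7 (type): buf='xyz' undo_depth=3 redo_depth=0
After op 8 (type): buf='xyzbaz' undo_depth=4 redo_depth=0

Answer: xyzbaz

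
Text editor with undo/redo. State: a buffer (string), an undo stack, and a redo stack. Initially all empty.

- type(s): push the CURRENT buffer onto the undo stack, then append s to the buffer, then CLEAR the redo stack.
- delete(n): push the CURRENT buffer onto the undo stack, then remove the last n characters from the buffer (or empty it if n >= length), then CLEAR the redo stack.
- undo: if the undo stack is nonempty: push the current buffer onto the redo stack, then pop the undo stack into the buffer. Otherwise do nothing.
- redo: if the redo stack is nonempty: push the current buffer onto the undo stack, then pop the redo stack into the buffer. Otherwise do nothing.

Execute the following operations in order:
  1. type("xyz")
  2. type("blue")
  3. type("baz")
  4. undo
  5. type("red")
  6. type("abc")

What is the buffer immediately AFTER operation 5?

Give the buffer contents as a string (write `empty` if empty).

After op 1 (type): buf='xyz' undo_depth=1 redo_depth=0
After op 2 (type): buf='xyzblue' undo_depth=2 redo_depth=0
After op 3 (type): buf='xyzbluebaz' undo_depth=3 redo_depth=0
After op 4 (undo): buf='xyzblue' undo_depth=2 redo_depth=1
After op 5 (type): buf='xyzbluered' undo_depth=3 redo_depth=0

Answer: xyzbluered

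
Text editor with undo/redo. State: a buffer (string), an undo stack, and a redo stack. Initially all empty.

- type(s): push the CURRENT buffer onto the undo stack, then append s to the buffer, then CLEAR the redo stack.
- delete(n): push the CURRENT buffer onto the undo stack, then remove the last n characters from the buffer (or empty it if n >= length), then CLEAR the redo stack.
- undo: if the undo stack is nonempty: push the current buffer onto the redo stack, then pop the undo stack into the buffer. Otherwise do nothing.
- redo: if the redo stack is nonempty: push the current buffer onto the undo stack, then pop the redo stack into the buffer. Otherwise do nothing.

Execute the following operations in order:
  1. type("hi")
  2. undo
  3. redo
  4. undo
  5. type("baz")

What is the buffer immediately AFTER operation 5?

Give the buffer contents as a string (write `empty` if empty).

After op 1 (type): buf='hi' undo_depth=1 redo_depth=0
After op 2 (undo): buf='(empty)' undo_depth=0 redo_depth=1
After op 3 (redo): buf='hi' undo_depth=1 redo_depth=0
After op 4 (undo): buf='(empty)' undo_depth=0 redo_depth=1
After op 5 (type): buf='baz' undo_depth=1 redo_depth=0

Answer: baz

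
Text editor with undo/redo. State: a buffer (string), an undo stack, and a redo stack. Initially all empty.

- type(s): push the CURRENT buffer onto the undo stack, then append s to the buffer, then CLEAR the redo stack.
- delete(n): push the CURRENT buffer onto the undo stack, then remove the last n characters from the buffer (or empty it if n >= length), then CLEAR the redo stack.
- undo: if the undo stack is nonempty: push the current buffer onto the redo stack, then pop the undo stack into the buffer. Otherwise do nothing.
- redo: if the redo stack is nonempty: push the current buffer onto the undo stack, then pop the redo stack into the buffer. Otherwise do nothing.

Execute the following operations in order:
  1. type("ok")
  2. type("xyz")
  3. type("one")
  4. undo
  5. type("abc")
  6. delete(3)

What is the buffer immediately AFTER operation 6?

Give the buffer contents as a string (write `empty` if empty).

Answer: okxyz

Derivation:
After op 1 (type): buf='ok' undo_depth=1 redo_depth=0
After op 2 (type): buf='okxyz' undo_depth=2 redo_depth=0
After op 3 (type): buf='okxyzone' undo_depth=3 redo_depth=0
After op 4 (undo): buf='okxyz' undo_depth=2 redo_depth=1
After op 5 (type): buf='okxyzabc' undo_depth=3 redo_depth=0
After op 6 (delete): buf='okxyz' undo_depth=4 redo_depth=0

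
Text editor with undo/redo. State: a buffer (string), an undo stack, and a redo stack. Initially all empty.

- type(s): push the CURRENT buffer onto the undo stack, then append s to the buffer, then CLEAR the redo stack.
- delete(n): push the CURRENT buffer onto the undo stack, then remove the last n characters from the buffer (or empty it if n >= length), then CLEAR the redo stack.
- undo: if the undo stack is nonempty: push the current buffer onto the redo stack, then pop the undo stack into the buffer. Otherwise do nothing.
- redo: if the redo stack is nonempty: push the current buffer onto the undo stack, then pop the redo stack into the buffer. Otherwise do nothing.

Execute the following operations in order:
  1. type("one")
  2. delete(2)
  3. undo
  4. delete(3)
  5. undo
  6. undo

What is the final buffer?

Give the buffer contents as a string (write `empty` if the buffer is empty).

After op 1 (type): buf='one' undo_depth=1 redo_depth=0
After op 2 (delete): buf='o' undo_depth=2 redo_depth=0
After op 3 (undo): buf='one' undo_depth=1 redo_depth=1
After op 4 (delete): buf='(empty)' undo_depth=2 redo_depth=0
After op 5 (undo): buf='one' undo_depth=1 redo_depth=1
After op 6 (undo): buf='(empty)' undo_depth=0 redo_depth=2

Answer: empty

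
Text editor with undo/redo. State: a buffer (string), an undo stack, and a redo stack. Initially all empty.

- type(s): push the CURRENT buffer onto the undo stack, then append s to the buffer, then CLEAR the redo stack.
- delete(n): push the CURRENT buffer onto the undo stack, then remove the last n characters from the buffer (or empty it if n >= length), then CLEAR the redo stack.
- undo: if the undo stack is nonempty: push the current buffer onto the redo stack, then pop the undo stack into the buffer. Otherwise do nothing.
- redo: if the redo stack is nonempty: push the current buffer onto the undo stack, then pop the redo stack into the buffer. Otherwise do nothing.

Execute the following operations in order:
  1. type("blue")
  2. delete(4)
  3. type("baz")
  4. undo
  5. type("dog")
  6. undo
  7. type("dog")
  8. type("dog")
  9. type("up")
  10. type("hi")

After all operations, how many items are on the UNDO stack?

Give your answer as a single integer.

After op 1 (type): buf='blue' undo_depth=1 redo_depth=0
After op 2 (delete): buf='(empty)' undo_depth=2 redo_depth=0
After op 3 (type): buf='baz' undo_depth=3 redo_depth=0
After op 4 (undo): buf='(empty)' undo_depth=2 redo_depth=1
After op 5 (type): buf='dog' undo_depth=3 redo_depth=0
After op 6 (undo): buf='(empty)' undo_depth=2 redo_depth=1
After op 7 (type): buf='dog' undo_depth=3 redo_depth=0
After op 8 (type): buf='dogdog' undo_depth=4 redo_depth=0
After op 9 (type): buf='dogdogup' undo_depth=5 redo_depth=0
After op 10 (type): buf='dogdoguphi' undo_depth=6 redo_depth=0

Answer: 6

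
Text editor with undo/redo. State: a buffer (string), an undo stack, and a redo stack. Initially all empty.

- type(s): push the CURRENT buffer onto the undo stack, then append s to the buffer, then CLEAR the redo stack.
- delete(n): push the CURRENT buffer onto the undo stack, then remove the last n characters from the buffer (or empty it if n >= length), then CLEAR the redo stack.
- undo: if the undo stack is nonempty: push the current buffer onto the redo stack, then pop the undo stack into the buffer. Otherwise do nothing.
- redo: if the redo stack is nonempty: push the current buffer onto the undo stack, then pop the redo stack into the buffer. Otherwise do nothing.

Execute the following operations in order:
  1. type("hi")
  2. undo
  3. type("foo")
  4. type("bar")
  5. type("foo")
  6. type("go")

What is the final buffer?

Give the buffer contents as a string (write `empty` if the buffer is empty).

Answer: foobarfoogo

Derivation:
After op 1 (type): buf='hi' undo_depth=1 redo_depth=0
After op 2 (undo): buf='(empty)' undo_depth=0 redo_depth=1
After op 3 (type): buf='foo' undo_depth=1 redo_depth=0
After op 4 (type): buf='foobar' undo_depth=2 redo_depth=0
After op 5 (type): buf='foobarfoo' undo_depth=3 redo_depth=0
After op 6 (type): buf='foobarfoogo' undo_depth=4 redo_depth=0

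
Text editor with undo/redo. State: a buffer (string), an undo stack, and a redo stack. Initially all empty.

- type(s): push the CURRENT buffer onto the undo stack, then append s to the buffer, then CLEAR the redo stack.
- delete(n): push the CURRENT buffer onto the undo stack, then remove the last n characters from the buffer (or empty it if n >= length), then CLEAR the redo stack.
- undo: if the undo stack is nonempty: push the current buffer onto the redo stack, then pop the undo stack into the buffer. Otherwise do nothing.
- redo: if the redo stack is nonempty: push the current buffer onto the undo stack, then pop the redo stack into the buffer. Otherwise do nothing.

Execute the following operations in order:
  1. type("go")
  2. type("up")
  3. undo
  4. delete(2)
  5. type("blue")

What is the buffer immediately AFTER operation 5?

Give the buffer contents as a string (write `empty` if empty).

Answer: blue

Derivation:
After op 1 (type): buf='go' undo_depth=1 redo_depth=0
After op 2 (type): buf='goup' undo_depth=2 redo_depth=0
After op 3 (undo): buf='go' undo_depth=1 redo_depth=1
After op 4 (delete): buf='(empty)' undo_depth=2 redo_depth=0
After op 5 (type): buf='blue' undo_depth=3 redo_depth=0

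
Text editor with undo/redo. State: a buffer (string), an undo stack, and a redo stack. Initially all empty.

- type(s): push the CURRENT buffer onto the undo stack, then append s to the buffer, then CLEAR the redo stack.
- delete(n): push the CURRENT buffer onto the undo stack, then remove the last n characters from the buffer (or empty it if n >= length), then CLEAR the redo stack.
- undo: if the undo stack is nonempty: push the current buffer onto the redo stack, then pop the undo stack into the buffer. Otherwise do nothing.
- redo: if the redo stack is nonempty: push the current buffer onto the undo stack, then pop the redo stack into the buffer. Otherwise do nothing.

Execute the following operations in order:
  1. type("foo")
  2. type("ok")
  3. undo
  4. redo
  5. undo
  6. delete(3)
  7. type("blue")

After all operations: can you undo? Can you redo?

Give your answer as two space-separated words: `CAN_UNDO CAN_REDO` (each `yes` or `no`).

Answer: yes no

Derivation:
After op 1 (type): buf='foo' undo_depth=1 redo_depth=0
After op 2 (type): buf='foook' undo_depth=2 redo_depth=0
After op 3 (undo): buf='foo' undo_depth=1 redo_depth=1
After op 4 (redo): buf='foook' undo_depth=2 redo_depth=0
After op 5 (undo): buf='foo' undo_depth=1 redo_depth=1
After op 6 (delete): buf='(empty)' undo_depth=2 redo_depth=0
After op 7 (type): buf='blue' undo_depth=3 redo_depth=0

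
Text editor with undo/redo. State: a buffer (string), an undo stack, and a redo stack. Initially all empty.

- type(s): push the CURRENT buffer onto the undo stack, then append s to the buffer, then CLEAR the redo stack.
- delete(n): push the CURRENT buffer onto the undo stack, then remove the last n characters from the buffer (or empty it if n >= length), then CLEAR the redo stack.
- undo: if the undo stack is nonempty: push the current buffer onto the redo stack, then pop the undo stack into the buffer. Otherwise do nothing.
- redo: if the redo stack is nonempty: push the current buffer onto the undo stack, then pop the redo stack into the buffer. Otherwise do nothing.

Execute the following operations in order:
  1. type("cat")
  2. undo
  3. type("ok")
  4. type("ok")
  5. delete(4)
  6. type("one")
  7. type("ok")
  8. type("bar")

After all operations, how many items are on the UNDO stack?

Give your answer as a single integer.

Answer: 6

Derivation:
After op 1 (type): buf='cat' undo_depth=1 redo_depth=0
After op 2 (undo): buf='(empty)' undo_depth=0 redo_depth=1
After op 3 (type): buf='ok' undo_depth=1 redo_depth=0
After op 4 (type): buf='okok' undo_depth=2 redo_depth=0
After op 5 (delete): buf='(empty)' undo_depth=3 redo_depth=0
After op 6 (type): buf='one' undo_depth=4 redo_depth=0
After op 7 (type): buf='oneok' undo_depth=5 redo_depth=0
After op 8 (type): buf='oneokbar' undo_depth=6 redo_depth=0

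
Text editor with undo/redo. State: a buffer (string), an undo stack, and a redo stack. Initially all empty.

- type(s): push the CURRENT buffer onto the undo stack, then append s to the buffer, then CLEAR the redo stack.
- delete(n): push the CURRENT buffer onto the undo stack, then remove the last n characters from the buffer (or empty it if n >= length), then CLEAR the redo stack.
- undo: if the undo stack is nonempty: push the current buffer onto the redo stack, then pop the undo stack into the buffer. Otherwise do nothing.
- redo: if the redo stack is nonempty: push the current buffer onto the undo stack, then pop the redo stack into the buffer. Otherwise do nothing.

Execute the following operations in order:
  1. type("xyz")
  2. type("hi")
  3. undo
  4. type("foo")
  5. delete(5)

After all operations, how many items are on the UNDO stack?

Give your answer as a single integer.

Answer: 3

Derivation:
After op 1 (type): buf='xyz' undo_depth=1 redo_depth=0
After op 2 (type): buf='xyzhi' undo_depth=2 redo_depth=0
After op 3 (undo): buf='xyz' undo_depth=1 redo_depth=1
After op 4 (type): buf='xyzfoo' undo_depth=2 redo_depth=0
After op 5 (delete): buf='x' undo_depth=3 redo_depth=0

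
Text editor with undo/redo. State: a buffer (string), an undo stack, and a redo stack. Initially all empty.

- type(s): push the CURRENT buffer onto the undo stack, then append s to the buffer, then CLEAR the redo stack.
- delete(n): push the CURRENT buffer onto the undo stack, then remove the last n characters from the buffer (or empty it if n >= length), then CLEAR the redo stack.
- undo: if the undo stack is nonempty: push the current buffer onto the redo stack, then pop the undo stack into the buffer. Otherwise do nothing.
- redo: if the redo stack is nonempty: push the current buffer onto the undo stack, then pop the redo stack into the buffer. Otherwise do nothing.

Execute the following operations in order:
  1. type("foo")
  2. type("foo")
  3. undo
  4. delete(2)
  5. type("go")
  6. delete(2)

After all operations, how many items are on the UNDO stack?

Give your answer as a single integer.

After op 1 (type): buf='foo' undo_depth=1 redo_depth=0
After op 2 (type): buf='foofoo' undo_depth=2 redo_depth=0
After op 3 (undo): buf='foo' undo_depth=1 redo_depth=1
After op 4 (delete): buf='f' undo_depth=2 redo_depth=0
After op 5 (type): buf='fgo' undo_depth=3 redo_depth=0
After op 6 (delete): buf='f' undo_depth=4 redo_depth=0

Answer: 4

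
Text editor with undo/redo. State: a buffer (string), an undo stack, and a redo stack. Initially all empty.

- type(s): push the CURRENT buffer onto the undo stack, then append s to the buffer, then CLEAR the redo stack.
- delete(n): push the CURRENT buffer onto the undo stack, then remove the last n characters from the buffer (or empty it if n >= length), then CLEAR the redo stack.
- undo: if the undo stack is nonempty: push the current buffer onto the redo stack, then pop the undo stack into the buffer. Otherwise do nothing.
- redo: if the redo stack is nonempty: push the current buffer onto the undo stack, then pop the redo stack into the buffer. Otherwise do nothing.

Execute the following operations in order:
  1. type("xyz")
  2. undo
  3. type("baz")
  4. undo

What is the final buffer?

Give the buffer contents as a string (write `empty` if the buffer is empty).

After op 1 (type): buf='xyz' undo_depth=1 redo_depth=0
After op 2 (undo): buf='(empty)' undo_depth=0 redo_depth=1
After op 3 (type): buf='baz' undo_depth=1 redo_depth=0
After op 4 (undo): buf='(empty)' undo_depth=0 redo_depth=1

Answer: empty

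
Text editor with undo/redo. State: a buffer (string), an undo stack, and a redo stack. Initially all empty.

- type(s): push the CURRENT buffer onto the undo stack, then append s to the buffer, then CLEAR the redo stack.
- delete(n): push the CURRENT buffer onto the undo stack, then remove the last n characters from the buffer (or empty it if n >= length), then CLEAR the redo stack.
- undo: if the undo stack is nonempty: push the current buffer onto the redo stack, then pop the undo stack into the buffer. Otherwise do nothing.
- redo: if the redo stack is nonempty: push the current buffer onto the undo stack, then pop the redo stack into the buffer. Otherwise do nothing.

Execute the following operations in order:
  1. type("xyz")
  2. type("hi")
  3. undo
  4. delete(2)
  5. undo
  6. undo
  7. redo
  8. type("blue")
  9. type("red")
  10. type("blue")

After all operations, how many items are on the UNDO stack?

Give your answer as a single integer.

After op 1 (type): buf='xyz' undo_depth=1 redo_depth=0
After op 2 (type): buf='xyzhi' undo_depth=2 redo_depth=0
After op 3 (undo): buf='xyz' undo_depth=1 redo_depth=1
After op 4 (delete): buf='x' undo_depth=2 redo_depth=0
After op 5 (undo): buf='xyz' undo_depth=1 redo_depth=1
After op 6 (undo): buf='(empty)' undo_depth=0 redo_depth=2
After op 7 (redo): buf='xyz' undo_depth=1 redo_depth=1
After op 8 (type): buf='xyzblue' undo_depth=2 redo_depth=0
After op 9 (type): buf='xyzbluered' undo_depth=3 redo_depth=0
After op 10 (type): buf='xyzblueredblue' undo_depth=4 redo_depth=0

Answer: 4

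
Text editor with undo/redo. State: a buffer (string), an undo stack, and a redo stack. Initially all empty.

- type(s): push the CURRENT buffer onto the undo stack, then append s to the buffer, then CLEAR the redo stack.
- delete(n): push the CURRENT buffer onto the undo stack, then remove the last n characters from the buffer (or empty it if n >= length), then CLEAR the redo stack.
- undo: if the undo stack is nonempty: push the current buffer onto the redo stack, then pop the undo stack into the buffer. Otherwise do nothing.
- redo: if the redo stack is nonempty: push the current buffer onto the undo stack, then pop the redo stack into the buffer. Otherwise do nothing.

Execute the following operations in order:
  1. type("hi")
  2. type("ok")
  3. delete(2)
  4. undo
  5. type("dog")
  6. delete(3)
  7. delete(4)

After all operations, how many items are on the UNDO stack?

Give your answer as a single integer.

Answer: 5

Derivation:
After op 1 (type): buf='hi' undo_depth=1 redo_depth=0
After op 2 (type): buf='hiok' undo_depth=2 redo_depth=0
After op 3 (delete): buf='hi' undo_depth=3 redo_depth=0
After op 4 (undo): buf='hiok' undo_depth=2 redo_depth=1
After op 5 (type): buf='hiokdog' undo_depth=3 redo_depth=0
After op 6 (delete): buf='hiok' undo_depth=4 redo_depth=0
After op 7 (delete): buf='(empty)' undo_depth=5 redo_depth=0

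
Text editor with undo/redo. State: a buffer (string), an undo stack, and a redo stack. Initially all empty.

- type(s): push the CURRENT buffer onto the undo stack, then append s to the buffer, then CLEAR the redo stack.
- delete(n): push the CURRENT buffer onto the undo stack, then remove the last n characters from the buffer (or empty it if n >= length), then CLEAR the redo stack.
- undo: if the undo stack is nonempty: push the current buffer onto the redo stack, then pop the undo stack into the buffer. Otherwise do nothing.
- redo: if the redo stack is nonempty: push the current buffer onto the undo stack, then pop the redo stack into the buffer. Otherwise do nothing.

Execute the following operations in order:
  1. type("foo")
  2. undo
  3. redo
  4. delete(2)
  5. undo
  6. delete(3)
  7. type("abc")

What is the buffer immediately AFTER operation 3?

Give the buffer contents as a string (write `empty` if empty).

Answer: foo

Derivation:
After op 1 (type): buf='foo' undo_depth=1 redo_depth=0
After op 2 (undo): buf='(empty)' undo_depth=0 redo_depth=1
After op 3 (redo): buf='foo' undo_depth=1 redo_depth=0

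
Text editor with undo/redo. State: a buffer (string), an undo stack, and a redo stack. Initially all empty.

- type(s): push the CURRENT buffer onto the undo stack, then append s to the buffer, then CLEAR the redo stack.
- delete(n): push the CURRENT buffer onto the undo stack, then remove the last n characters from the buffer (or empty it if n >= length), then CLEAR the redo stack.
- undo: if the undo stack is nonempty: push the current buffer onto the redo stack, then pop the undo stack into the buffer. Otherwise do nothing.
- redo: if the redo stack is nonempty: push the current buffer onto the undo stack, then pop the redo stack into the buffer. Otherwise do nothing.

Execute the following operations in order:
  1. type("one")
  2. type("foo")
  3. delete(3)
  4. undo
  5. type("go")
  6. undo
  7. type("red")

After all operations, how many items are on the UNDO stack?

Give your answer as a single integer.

Answer: 3

Derivation:
After op 1 (type): buf='one' undo_depth=1 redo_depth=0
After op 2 (type): buf='onefoo' undo_depth=2 redo_depth=0
After op 3 (delete): buf='one' undo_depth=3 redo_depth=0
After op 4 (undo): buf='onefoo' undo_depth=2 redo_depth=1
After op 5 (type): buf='onefoogo' undo_depth=3 redo_depth=0
After op 6 (undo): buf='onefoo' undo_depth=2 redo_depth=1
After op 7 (type): buf='onefoored' undo_depth=3 redo_depth=0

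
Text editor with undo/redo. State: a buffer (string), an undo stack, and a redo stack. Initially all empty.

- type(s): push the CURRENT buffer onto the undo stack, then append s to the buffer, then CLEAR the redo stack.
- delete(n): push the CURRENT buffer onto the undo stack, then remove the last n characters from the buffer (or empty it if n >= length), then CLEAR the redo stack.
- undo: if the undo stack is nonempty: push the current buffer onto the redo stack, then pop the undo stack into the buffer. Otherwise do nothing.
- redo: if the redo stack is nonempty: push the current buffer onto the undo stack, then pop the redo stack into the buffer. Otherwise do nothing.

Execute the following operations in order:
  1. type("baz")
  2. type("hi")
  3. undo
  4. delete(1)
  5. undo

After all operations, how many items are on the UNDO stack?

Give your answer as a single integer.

Answer: 1

Derivation:
After op 1 (type): buf='baz' undo_depth=1 redo_depth=0
After op 2 (type): buf='bazhi' undo_depth=2 redo_depth=0
After op 3 (undo): buf='baz' undo_depth=1 redo_depth=1
After op 4 (delete): buf='ba' undo_depth=2 redo_depth=0
After op 5 (undo): buf='baz' undo_depth=1 redo_depth=1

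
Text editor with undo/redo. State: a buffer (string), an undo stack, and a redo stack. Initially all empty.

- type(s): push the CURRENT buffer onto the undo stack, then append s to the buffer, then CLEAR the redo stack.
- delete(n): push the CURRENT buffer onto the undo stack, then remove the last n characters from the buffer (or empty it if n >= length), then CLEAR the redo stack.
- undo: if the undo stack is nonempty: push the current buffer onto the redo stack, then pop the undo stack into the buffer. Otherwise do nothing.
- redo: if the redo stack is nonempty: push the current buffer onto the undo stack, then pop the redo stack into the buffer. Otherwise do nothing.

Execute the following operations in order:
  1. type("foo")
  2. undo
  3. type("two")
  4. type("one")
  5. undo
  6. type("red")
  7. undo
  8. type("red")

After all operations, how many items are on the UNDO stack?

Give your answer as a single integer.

After op 1 (type): buf='foo' undo_depth=1 redo_depth=0
After op 2 (undo): buf='(empty)' undo_depth=0 redo_depth=1
After op 3 (type): buf='two' undo_depth=1 redo_depth=0
After op 4 (type): buf='twoone' undo_depth=2 redo_depth=0
After op 5 (undo): buf='two' undo_depth=1 redo_depth=1
After op 6 (type): buf='twored' undo_depth=2 redo_depth=0
After op 7 (undo): buf='two' undo_depth=1 redo_depth=1
After op 8 (type): buf='twored' undo_depth=2 redo_depth=0

Answer: 2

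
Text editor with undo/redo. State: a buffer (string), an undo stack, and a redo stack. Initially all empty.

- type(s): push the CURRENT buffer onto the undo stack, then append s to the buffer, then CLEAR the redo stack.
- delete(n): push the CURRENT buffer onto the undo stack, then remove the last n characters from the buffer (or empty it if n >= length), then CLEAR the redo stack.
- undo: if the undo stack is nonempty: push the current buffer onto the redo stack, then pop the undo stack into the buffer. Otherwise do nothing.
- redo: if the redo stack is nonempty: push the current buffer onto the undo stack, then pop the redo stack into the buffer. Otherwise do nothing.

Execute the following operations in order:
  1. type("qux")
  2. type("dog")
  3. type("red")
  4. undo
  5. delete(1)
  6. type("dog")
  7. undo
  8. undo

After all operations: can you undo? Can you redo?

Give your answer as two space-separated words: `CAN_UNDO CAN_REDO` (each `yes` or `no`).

After op 1 (type): buf='qux' undo_depth=1 redo_depth=0
After op 2 (type): buf='quxdog' undo_depth=2 redo_depth=0
After op 3 (type): buf='quxdogred' undo_depth=3 redo_depth=0
After op 4 (undo): buf='quxdog' undo_depth=2 redo_depth=1
After op 5 (delete): buf='quxdo' undo_depth=3 redo_depth=0
After op 6 (type): buf='quxdodog' undo_depth=4 redo_depth=0
After op 7 (undo): buf='quxdo' undo_depth=3 redo_depth=1
After op 8 (undo): buf='quxdog' undo_depth=2 redo_depth=2

Answer: yes yes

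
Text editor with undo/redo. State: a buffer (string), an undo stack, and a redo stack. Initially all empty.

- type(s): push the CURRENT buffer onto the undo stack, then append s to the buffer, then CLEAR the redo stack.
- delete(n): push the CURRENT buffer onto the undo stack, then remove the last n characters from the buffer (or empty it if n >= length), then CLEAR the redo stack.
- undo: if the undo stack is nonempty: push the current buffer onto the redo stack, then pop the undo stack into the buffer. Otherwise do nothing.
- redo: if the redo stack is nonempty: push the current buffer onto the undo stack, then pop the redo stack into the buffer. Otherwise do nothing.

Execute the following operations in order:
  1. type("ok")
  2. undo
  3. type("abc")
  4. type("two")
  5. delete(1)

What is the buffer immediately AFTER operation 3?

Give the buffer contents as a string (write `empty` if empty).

Answer: abc

Derivation:
After op 1 (type): buf='ok' undo_depth=1 redo_depth=0
After op 2 (undo): buf='(empty)' undo_depth=0 redo_depth=1
After op 3 (type): buf='abc' undo_depth=1 redo_depth=0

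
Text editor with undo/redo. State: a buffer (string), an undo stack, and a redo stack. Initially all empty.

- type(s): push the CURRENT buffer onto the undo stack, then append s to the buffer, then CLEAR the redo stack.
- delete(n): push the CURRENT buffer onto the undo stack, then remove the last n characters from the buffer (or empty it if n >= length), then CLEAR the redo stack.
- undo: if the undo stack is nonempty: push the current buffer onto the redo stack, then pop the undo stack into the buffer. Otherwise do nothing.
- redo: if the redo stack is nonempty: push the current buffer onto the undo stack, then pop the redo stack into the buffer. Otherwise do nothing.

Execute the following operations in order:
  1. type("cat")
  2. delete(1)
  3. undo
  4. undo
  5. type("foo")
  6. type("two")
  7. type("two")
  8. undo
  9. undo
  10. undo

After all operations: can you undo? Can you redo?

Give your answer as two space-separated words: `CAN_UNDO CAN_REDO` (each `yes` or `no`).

Answer: no yes

Derivation:
After op 1 (type): buf='cat' undo_depth=1 redo_depth=0
After op 2 (delete): buf='ca' undo_depth=2 redo_depth=0
After op 3 (undo): buf='cat' undo_depth=1 redo_depth=1
After op 4 (undo): buf='(empty)' undo_depth=0 redo_depth=2
After op 5 (type): buf='foo' undo_depth=1 redo_depth=0
After op 6 (type): buf='footwo' undo_depth=2 redo_depth=0
After op 7 (type): buf='footwotwo' undo_depth=3 redo_depth=0
After op 8 (undo): buf='footwo' undo_depth=2 redo_depth=1
After op 9 (undo): buf='foo' undo_depth=1 redo_depth=2
After op 10 (undo): buf='(empty)' undo_depth=0 redo_depth=3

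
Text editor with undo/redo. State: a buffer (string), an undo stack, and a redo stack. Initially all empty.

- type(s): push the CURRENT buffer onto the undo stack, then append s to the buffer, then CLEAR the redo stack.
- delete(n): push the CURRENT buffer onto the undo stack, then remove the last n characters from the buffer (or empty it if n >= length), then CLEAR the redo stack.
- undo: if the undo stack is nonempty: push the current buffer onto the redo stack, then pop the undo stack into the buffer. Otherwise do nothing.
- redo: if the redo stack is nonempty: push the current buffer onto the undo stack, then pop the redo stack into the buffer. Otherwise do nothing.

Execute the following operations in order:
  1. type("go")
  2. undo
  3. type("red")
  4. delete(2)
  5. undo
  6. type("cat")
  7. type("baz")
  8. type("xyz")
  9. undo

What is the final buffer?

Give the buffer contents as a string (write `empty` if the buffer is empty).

After op 1 (type): buf='go' undo_depth=1 redo_depth=0
After op 2 (undo): buf='(empty)' undo_depth=0 redo_depth=1
After op 3 (type): buf='red' undo_depth=1 redo_depth=0
After op 4 (delete): buf='r' undo_depth=2 redo_depth=0
After op 5 (undo): buf='red' undo_depth=1 redo_depth=1
After op 6 (type): buf='redcat' undo_depth=2 redo_depth=0
After op 7 (type): buf='redcatbaz' undo_depth=3 redo_depth=0
After op 8 (type): buf='redcatbazxyz' undo_depth=4 redo_depth=0
After op 9 (undo): buf='redcatbaz' undo_depth=3 redo_depth=1

Answer: redcatbaz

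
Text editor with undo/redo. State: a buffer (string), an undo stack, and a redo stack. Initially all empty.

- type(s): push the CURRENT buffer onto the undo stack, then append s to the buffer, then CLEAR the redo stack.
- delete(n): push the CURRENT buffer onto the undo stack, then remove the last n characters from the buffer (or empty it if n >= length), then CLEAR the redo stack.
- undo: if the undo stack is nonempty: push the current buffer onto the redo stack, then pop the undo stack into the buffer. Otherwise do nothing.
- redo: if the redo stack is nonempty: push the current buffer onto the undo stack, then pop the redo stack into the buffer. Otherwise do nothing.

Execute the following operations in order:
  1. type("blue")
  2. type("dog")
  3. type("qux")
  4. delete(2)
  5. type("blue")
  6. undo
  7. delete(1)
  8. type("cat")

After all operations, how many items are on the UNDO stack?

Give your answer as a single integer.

Answer: 6

Derivation:
After op 1 (type): buf='blue' undo_depth=1 redo_depth=0
After op 2 (type): buf='bluedog' undo_depth=2 redo_depth=0
After op 3 (type): buf='bluedogqux' undo_depth=3 redo_depth=0
After op 4 (delete): buf='bluedogq' undo_depth=4 redo_depth=0
After op 5 (type): buf='bluedogqblue' undo_depth=5 redo_depth=0
After op 6 (undo): buf='bluedogq' undo_depth=4 redo_depth=1
After op 7 (delete): buf='bluedog' undo_depth=5 redo_depth=0
After op 8 (type): buf='bluedogcat' undo_depth=6 redo_depth=0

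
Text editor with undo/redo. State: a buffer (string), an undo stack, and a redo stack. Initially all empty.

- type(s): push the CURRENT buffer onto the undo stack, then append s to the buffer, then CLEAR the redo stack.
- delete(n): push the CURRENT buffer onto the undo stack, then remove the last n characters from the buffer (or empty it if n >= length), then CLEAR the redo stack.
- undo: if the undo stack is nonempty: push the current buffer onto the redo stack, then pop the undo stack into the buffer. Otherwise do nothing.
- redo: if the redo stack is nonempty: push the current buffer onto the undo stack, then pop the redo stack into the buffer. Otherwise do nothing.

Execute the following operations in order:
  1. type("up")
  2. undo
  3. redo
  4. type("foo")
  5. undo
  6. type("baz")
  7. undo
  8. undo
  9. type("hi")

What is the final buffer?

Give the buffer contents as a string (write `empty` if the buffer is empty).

After op 1 (type): buf='up' undo_depth=1 redo_depth=0
After op 2 (undo): buf='(empty)' undo_depth=0 redo_depth=1
After op 3 (redo): buf='up' undo_depth=1 redo_depth=0
After op 4 (type): buf='upfoo' undo_depth=2 redo_depth=0
After op 5 (undo): buf='up' undo_depth=1 redo_depth=1
After op 6 (type): buf='upbaz' undo_depth=2 redo_depth=0
After op 7 (undo): buf='up' undo_depth=1 redo_depth=1
After op 8 (undo): buf='(empty)' undo_depth=0 redo_depth=2
After op 9 (type): buf='hi' undo_depth=1 redo_depth=0

Answer: hi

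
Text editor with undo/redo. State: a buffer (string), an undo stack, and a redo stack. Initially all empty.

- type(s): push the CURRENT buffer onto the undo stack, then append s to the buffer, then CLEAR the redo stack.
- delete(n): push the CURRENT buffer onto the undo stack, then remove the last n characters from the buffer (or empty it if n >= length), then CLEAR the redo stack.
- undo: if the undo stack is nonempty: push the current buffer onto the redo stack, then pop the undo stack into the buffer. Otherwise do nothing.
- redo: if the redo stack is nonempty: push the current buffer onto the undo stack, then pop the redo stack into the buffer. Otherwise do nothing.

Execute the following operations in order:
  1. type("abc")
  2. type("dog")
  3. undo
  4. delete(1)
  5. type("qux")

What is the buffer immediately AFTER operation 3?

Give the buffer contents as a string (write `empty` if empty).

Answer: abc

Derivation:
After op 1 (type): buf='abc' undo_depth=1 redo_depth=0
After op 2 (type): buf='abcdog' undo_depth=2 redo_depth=0
After op 3 (undo): buf='abc' undo_depth=1 redo_depth=1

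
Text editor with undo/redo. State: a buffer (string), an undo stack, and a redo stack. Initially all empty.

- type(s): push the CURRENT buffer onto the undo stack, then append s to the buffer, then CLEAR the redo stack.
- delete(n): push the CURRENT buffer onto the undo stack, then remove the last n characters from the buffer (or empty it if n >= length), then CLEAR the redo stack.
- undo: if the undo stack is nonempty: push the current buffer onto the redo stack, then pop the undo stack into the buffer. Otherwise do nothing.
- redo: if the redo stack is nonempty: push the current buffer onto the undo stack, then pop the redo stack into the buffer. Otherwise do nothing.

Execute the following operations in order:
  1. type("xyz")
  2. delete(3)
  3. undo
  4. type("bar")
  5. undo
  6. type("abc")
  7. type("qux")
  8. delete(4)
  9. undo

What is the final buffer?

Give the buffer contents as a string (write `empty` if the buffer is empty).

Answer: xyzabcqux

Derivation:
After op 1 (type): buf='xyz' undo_depth=1 redo_depth=0
After op 2 (delete): buf='(empty)' undo_depth=2 redo_depth=0
After op 3 (undo): buf='xyz' undo_depth=1 redo_depth=1
After op 4 (type): buf='xyzbar' undo_depth=2 redo_depth=0
After op 5 (undo): buf='xyz' undo_depth=1 redo_depth=1
After op 6 (type): buf='xyzabc' undo_depth=2 redo_depth=0
After op 7 (type): buf='xyzabcqux' undo_depth=3 redo_depth=0
After op 8 (delete): buf='xyzab' undo_depth=4 redo_depth=0
After op 9 (undo): buf='xyzabcqux' undo_depth=3 redo_depth=1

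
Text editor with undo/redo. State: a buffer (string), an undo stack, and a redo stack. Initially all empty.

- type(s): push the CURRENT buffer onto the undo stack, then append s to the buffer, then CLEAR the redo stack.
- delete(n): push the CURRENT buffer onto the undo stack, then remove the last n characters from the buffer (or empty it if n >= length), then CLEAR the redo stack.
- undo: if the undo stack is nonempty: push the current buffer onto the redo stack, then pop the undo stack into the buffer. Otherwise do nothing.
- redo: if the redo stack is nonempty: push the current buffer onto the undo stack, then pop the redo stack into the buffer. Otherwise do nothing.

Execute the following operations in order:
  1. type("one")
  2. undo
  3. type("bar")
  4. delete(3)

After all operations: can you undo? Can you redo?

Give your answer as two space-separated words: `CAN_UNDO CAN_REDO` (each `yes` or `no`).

Answer: yes no

Derivation:
After op 1 (type): buf='one' undo_depth=1 redo_depth=0
After op 2 (undo): buf='(empty)' undo_depth=0 redo_depth=1
After op 3 (type): buf='bar' undo_depth=1 redo_depth=0
After op 4 (delete): buf='(empty)' undo_depth=2 redo_depth=0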